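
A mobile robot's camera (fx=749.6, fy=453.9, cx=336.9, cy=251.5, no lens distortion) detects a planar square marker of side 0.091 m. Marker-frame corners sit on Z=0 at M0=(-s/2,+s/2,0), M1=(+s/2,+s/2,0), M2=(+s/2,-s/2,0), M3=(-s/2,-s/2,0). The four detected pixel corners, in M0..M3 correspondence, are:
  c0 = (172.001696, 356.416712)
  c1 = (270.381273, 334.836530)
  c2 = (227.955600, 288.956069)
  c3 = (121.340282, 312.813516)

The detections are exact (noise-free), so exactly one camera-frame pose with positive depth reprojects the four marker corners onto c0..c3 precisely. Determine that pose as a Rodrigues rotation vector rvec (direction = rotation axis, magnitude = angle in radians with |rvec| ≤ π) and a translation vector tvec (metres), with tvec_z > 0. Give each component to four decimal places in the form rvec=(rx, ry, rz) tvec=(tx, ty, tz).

rvec=(0.6110, -0.0546, -0.3613) tvec=(-0.1138, 0.0989, 0.6171)

Intrinsics K: fx=749.6, fy=453.9, cx=336.9, cy=251.5
Marker side s = 0.091 m; corners in marker frame (Z=0):
  M0 = (-0.0455, +0.0455, 0)
  M1 = (+0.0455, +0.0455, 0)
  M2 = (+0.0455, -0.0455, 0)
  M3 = (-0.0455, -0.0455, 0)
Detected image corners:
  c0 = (172.001696, 356.416712) px
  c1 = (270.381273, 334.836530) px
  c2 = (227.955600, 288.956069) px
  c3 = (121.340282, 312.813516) px
Planar DLT: solve 8×8 A·h = b for H (H[2,2]=1):
  H  [+1106.59634 +694.51546 +198.68776]
  H  [-278.28011 +790.28002 +324.24275]
  H  [-0.09017 +0.92392 +1.00000]
B = K⁻¹H; ‖b₁‖=1.620447, ‖b₂‖=1.620447; λ = 2/(‖b₁‖+‖b₂‖) = 0.617114, sign → tz>0 ⇒ λ=+0.617114
r₁ = λ·B[:,0] = (+0.93602,-0.34751,-0.05565); r₂ = λ·B[:,1] = (+0.31551,+0.75853,+0.57016)
r₃ = r₁×r₂ = (-0.15593,-0.55124,+0.81964); SVD([r₁ r₂ r₃]) → R = UVᵀ:
  R  [+0.93602 +0.31551 -0.15593]
  R  [-0.34751 +0.75853 -0.55124]
  R  [-0.05565 +0.57016 +0.81964]
t = (-0.11378, +0.09890, +0.61711) m
tr R = 2.514196; θ = arccos((tr R − 1)/2) = 0.711937 rad = 40.791°
axis k = ((R−Rᵀ)₃₂, (R−Rᵀ)₁₃, (R−Rᵀ)₂₁) / (2 sinθ) = (+0.858263, -0.076750, -0.507439)
rvec = θ·k = (+0.611029, -0.054641, -0.361265)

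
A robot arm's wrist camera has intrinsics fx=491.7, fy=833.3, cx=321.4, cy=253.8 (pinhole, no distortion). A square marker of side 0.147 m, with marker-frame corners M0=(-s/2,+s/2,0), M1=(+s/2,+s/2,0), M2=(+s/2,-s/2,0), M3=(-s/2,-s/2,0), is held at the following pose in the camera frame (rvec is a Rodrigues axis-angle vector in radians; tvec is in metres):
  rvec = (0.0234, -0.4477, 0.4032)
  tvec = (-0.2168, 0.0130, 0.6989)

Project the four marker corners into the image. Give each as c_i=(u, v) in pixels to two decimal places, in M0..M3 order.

Intrinsics K: fx=491.7, fy=833.3, cx=321.4, cy=253.8
Marker side s = 0.147 m; corners in marker frame (Z=0):
  M0 = (-0.0735, +0.0735, 0)
  M1 = (+0.0735, +0.0735, 0)
  M2 = (+0.0735, -0.0735, 0)
  M3 = (-0.0735, -0.0735, 0)
rvec = (0.0234, -0.4477, 0.4032), |rvec| = θ = 0.60295 rad = 34.547°
Rodrigues: sinθ=0.56708, 1−cosθ=0.17634; R = I + sinθ·[k]× + (1−cosθ)·[k]×²:
    [+0.82393 -0.38429 -0.41649]
    [+0.37413 +0.92088 -0.10956]
    [+0.42564 -0.06555 +0.90252]
t = (-0.2168, 0.0130, 0.6989) m
M0: Pc = R·M0+t = (-0.30560, +0.05319, +0.66280); u = 491.7·(-0.30560)/0.66280 + 321.4 = 94.6860, v = 833.3·(+0.05319)/0.66280 + 253.8 = 320.6684
M1: Pc = R·M1+t = (-0.18449, +0.10818, +0.72537); u = 491.7·(-0.18449)/0.72537 + 321.4 = 196.3432, v = 833.3·(+0.10818)/0.72537 + 253.8 = 378.0808
M2: Pc = R·M2+t = (-0.12800, -0.02719, +0.73500); u = 491.7·(-0.12800)/0.73500 + 321.4 = 235.7737, v = 833.3·(-0.02719)/0.73500 + 253.8 = 222.9777
M3: Pc = R·M3+t = (-0.24911, -0.08218, +0.67243); u = 491.7·(-0.24911)/0.67243 + 321.4 = 139.2420, v = 833.3·(-0.08218)/0.67243 + 253.8 = 151.9560

c0=(94.69, 320.67) c1=(196.34, 378.08) c2=(235.77, 222.98) c3=(139.24, 151.96)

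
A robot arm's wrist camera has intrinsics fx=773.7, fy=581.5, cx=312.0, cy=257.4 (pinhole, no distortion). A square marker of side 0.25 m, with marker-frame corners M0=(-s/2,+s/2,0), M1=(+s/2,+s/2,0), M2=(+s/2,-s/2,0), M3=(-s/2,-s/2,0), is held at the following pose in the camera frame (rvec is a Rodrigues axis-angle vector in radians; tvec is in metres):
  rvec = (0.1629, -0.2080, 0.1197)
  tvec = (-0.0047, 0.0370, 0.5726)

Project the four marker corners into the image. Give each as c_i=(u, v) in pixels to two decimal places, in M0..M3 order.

Intrinsics K: fx=773.7, fy=581.5, cx=312.0, cy=257.4
Marker side s = 0.25 m; corners in marker frame (Z=0):
  M0 = (-0.1250, +0.1250, 0)
  M1 = (+0.1250, +0.1250, 0)
  M2 = (+0.1250, -0.1250, 0)
  M3 = (-0.1250, -0.1250, 0)
rvec = (0.1629, -0.2080, 0.1197), |rvec| = θ = 0.29005 rad = 16.619°
Rodrigues: sinθ=0.28600, 1−cosθ=0.04177; R = I + sinθ·[k]× + (1−cosθ)·[k]×²:
    [+0.97141 -0.13485 -0.19541]
    [+0.10121 +0.97971 -0.17299]
    [+0.21478 +0.14826 +0.96534]
t = (-0.0047, 0.0370, 0.5726) m
M0: Pc = R·M0+t = (-0.14298, +0.14681, +0.56429); u = 773.7·(-0.14298)/0.56429 + 312.0 = 115.9552, v = 581.5·(+0.14681)/0.56429 + 257.4 = 408.6918
M1: Pc = R·M1+t = (+0.09987, +0.17211, +0.61798); u = 773.7·(+0.09987)/0.61798 + 312.0 = 437.0344, v = 581.5·(+0.17211)/0.61798 + 257.4 = 419.3544
M2: Pc = R·M2+t = (+0.13358, -0.07281, +0.58091); u = 773.7·(+0.13358)/0.58091 + 312.0 = 489.9135, v = 581.5·(-0.07281)/0.58091 + 257.4 = 184.5134
M3: Pc = R·M3+t = (-0.10927, -0.09811, +0.52722); u = 773.7·(-0.10927)/0.52722 + 312.0 = 151.6465, v = 581.5·(-0.09811)/0.52722 + 257.4 = 149.1841

c0=(115.96, 408.69) c1=(437.03, 419.35) c2=(489.91, 184.51) c3=(151.65, 149.18)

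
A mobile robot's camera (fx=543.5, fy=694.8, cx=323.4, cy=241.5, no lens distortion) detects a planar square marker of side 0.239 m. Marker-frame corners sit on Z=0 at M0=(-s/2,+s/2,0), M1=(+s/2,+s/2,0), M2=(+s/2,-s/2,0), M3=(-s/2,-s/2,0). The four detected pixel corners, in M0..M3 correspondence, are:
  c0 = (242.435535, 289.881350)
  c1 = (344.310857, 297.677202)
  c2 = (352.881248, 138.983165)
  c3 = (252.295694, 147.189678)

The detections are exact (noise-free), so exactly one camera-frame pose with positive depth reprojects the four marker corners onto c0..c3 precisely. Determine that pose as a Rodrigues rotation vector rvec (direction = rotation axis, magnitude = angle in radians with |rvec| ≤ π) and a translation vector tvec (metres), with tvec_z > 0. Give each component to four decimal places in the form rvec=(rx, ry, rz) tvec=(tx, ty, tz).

Intrinsics K: fx=543.5, fy=694.8, cx=323.4, cy=241.5
Marker side s = 0.239 m; corners in marker frame (Z=0):
  M0 = (-0.1195, +0.1195, 0)
  M1 = (+0.1195, +0.1195, 0)
  M2 = (+0.1195, -0.1195, 0)
  M3 = (-0.1195, -0.1195, 0)
Detected image corners:
  c0 = (242.435535, 289.881350) px
  c1 = (344.310857, 297.677202) px
  c2 = (352.881248, 138.983165) px
  c3 = (252.295694, 147.189678) px
Planar DLT: solve 8×8 A·h = b for H (H[2,2]=1):
  H  [+291.09185 -66.64210 +295.34423]
  H  [-98.31574 +608.25391 +217.59402]
  H  [-0.44445 -0.09377 +1.00000]
B = K⁻¹H; ‖b₁‖=0.915301, ‖b₂‖=0.915301; λ = 2/(‖b₁‖+‖b₂‖) = 1.092537, sign → tz>0 ⇒ λ=+1.092537
r₁ = λ·B[:,0] = (+0.87408,+0.01418,-0.48557); r₂ = λ·B[:,1] = (-0.07300,+0.99206,-0.10245)
r₃ = r₁×r₂ = (+0.48026,+0.12499,+0.86817); SVD([r₁ r₂ r₃]) → R = UVᵀ:
  R  [+0.87408 -0.07300 +0.48026]
  R  [+0.01418 +0.99206 +0.12499]
  R  [-0.48557 -0.10245 +0.86817]
t = (-0.05640, -0.03759, +1.09254) m
tr R = 2.734310; θ = arccos((tr R − 1)/2) = 0.521335 rad = 29.870°
axis k = ((R−Rᵀ)₃₂, (R−Rᵀ)₁₃, (R−Rᵀ)₂₁) / (2 sinθ) = (-0.228336, +0.969640, +0.087528)
rvec = θ·k = (-0.119040, +0.505508, +0.045632)

rvec=(-0.1190, 0.5055, 0.0456) tvec=(-0.0564, -0.0376, 1.0925)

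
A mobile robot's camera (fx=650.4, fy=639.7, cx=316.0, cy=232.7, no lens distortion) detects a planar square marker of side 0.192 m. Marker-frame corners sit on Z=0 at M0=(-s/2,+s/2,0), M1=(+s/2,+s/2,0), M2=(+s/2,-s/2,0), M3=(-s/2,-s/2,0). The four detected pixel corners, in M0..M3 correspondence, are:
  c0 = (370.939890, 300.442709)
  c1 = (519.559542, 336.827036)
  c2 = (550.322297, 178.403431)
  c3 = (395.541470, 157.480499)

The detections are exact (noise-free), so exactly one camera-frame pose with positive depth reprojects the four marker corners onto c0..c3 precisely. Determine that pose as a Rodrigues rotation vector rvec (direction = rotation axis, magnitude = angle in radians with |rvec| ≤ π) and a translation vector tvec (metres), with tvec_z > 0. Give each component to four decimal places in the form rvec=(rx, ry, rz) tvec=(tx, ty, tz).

rvec=(0.0500, 0.4697, 0.1763) tvec=(0.1714, 0.0133, 0.8027)

Intrinsics K: fx=650.4, fy=639.7, cx=316.0, cy=232.7
Marker side s = 0.192 m; corners in marker frame (Z=0):
  M0 = (-0.0960, +0.0960, 0)
  M1 = (+0.0960, +0.0960, 0)
  M2 = (+0.0960, -0.0960, 0)
  M3 = (-0.0960, -0.0960, 0)
Detected image corners:
  c0 = (370.939890, 300.442709) px
  c1 = (519.559542, 336.827036) px
  c2 = (550.322297, 178.403431) px
  c3 = (395.541470, 157.480499) px
Planar DLT: solve 8×8 A·h = b for H (H[2,2]=1):
  H  [+534.98492 -92.73344 +454.90062]
  H  [+14.55619 +809.52128 +243.32168]
  H  [-0.55534 +0.11019 +1.00000]
B = K⁻¹H; ‖b₁‖=1.245863, ‖b₂‖=1.245863; λ = 2/(‖b₁‖+‖b₂‖) = 0.802657, sign → tz>0 ⇒ λ=+0.802657
r₁ = λ·B[:,0] = (+0.87679,+0.18041,-0.44575); r₂ = λ·B[:,1] = (-0.15741,+0.98356,+0.08845)
r₃ = r₁×r₂ = (+0.45438,-0.00738,+0.89078); SVD([r₁ r₂ r₃]) → R = UVᵀ:
  R  [+0.87679 -0.15741 +0.45438]
  R  [+0.18041 +0.98356 -0.00738]
  R  [-0.44575 +0.08845 +0.89078]
t = (+0.17142, +0.01333, +0.80266) m
tr R = 2.751134; θ = arccos((tr R − 1)/2) = 0.504188 rad = 28.888°
axis k = ((R−Rᵀ)₃₂, (R−Rᵀ)₁₃, (R−Rᵀ)₂₁) / (2 sinθ) = (+0.099184, +0.931617, +0.349646)
rvec = θ·k = (+0.050008, +0.469710, +0.176287)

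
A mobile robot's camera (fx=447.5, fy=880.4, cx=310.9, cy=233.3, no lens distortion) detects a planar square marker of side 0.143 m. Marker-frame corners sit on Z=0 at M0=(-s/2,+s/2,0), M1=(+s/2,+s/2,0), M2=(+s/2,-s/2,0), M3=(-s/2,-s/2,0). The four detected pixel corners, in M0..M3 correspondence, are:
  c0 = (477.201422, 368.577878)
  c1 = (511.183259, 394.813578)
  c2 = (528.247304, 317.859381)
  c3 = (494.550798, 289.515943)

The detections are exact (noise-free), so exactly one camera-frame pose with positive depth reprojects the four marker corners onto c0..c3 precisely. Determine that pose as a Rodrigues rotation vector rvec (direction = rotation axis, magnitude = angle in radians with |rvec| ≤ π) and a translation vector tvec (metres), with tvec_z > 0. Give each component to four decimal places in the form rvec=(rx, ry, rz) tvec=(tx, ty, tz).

rvec=(0.0978, -0.2548, 0.3801) tvec=(0.6365, 0.1847, 1.4827)

Intrinsics K: fx=447.5, fy=880.4, cx=310.9, cy=233.3
Marker side s = 0.143 m; corners in marker frame (Z=0):
  M0 = (-0.0715, +0.0715, 0)
  M1 = (+0.0715, +0.0715, 0)
  M2 = (+0.0715, -0.0715, 0)
  M3 = (-0.0715, -0.0715, 0)
Detected image corners:
  c0 = (477.201422, 368.577878) px
  c1 = (511.183259, 394.813578) px
  c2 = (528.247304, 317.859381) px
  c3 = (494.550798, 289.515943) px
Planar DLT: solve 8×8 A·h = b for H (H[2,2]=1):
  H  [+326.09984 -104.47215 +502.99156]
  H  [+251.79304 +556.21454 +342.95315]
  H  [+0.17793 +0.03151 +1.00000]
B = K⁻¹H; ‖b₁‖=0.674429, ‖b₂‖=0.674429; λ = 2/(‖b₁‖+‖b₂‖) = 1.482736, sign → tz>0 ⇒ λ=+1.482736
r₁ = λ·B[:,0] = (+0.89721,+0.35415,+0.26382); r₂ = λ·B[:,1] = (-0.37861,+0.92438,+0.04672)
r₃ = r₁×r₂ = (-0.22732,-0.14180,+0.96344); SVD([r₁ r₂ r₃]) → R = UVᵀ:
  R  [+0.89721 -0.37861 -0.22732]
  R  [+0.35415 +0.92438 -0.14180]
  R  [+0.26382 +0.04672 +0.96344]
t = (+0.63647, +0.18467, +1.48274) m
tr R = 2.785022; θ = arccos((tr R − 1)/2) = 0.467914 rad = 26.809°
axis k = ((R−Rᵀ)₃₂, (R−Rᵀ)₁₃, (R−Rᵀ)₂₁) / (2 sinθ) = (+0.208986, -0.544467, +0.812330)
rvec = θ·k = (+0.097788, -0.254763, +0.380101)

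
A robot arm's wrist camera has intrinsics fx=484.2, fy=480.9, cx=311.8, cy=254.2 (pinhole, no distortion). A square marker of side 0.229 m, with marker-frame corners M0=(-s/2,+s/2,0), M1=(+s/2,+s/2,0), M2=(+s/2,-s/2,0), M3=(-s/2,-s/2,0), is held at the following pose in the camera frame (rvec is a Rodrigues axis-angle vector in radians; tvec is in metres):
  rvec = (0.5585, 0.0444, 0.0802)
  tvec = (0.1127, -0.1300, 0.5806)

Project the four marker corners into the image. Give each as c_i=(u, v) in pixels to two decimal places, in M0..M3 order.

c0=(305.29, 221.83) c1=(478.04, 236.77) c2=(530.79, 52.85) c3=(317.35, 36.07)

Intrinsics K: fx=484.2, fy=480.9, cx=311.8, cy=254.2
Marker side s = 0.229 m; corners in marker frame (Z=0):
  M0 = (-0.1145, +0.1145, 0)
  M1 = (+0.1145, +0.1145, 0)
  M2 = (+0.1145, -0.1145, 0)
  M3 = (-0.1145, -0.1145, 0)
rvec = (0.5585, 0.0444, 0.0802), |rvec| = θ = 0.56597 rad = 32.428°
Rodrigues: sinθ=0.53624, 1−cosθ=0.15593; R = I + sinθ·[k]× + (1−cosθ)·[k]×²:
    [+0.99591 -0.06392 +0.06387]
    [+0.08806 +0.84503 -0.52742]
    [-0.02026 +0.53089 +0.84720]
t = (0.1127, -0.1300, 0.5806) m
M0: Pc = R·M0+t = (-0.00865, -0.04333, +0.64371); u = 484.2·(-0.00865)/0.64371 + 311.8 = 305.2935, v = 480.9·(-0.04333)/0.64371 + 254.2 = 221.8313
M1: Pc = R·M1+t = (+0.21941, -0.02316, +0.63907); u = 484.2·(+0.21941)/0.63907 + 311.8 = 478.0423, v = 480.9·(-0.02316)/0.63907 + 254.2 = 236.7706
M2: Pc = R·M2+t = (+0.23405, -0.21667, +0.51749); u = 484.2·(+0.23405)/0.51749 + 311.8 = 530.7923, v = 480.9·(-0.21667)/0.51749 + 254.2 = 52.8484
M3: Pc = R·M3+t = (+0.00599, -0.23684, +0.52213); u = 484.2·(+0.00599)/0.52213 + 311.8 = 317.3517, v = 480.9·(-0.23684)/0.52213 + 254.2 = 36.0651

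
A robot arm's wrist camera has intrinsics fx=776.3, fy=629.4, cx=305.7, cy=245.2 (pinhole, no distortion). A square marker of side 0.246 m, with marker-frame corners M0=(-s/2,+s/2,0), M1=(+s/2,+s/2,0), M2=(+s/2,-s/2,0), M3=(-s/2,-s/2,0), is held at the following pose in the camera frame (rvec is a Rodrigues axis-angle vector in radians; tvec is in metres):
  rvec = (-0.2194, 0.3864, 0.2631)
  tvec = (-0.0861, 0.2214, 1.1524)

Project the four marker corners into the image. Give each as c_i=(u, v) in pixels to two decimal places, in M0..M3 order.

c0=(153.28, 411.12) c1=(296.90, 456.11) c2=(347.03, 318.78) c3=(204.03, 286.24)

Intrinsics K: fx=776.3, fy=629.4, cx=305.7, cy=245.2
Marker side s = 0.246 m; corners in marker frame (Z=0):
  M0 = (-0.1230, +0.1230, 0)
  M1 = (+0.1230, +0.1230, 0)
  M2 = (+0.1230, -0.1230, 0)
  M3 = (-0.1230, -0.1230, 0)
rvec = (-0.2194, 0.3864, 0.2631), |rvec| = θ = 0.51639 rad = 29.587°
Rodrigues: sinθ=0.49375, 1−cosθ=0.13039; R = I + sinθ·[k]× + (1−cosθ)·[k]×²:
    [+0.89314 -0.29302 +0.34123]
    [+0.21011 +0.94261 +0.25949]
    [-0.39768 -0.16007 +0.90345]
t = (-0.0861, 0.2214, 1.1524) m
M0: Pc = R·M0+t = (-0.23200, +0.31150, +1.18163); u = 776.3·(-0.23200)/1.18163 + 305.7 = 153.2832, v = 629.4·(+0.31150)/1.18163 + 245.2 = 411.1213
M1: Pc = R·M1+t = (-0.01228, +0.36318, +1.08380); u = 776.3·(-0.01228)/1.08380 + 305.7 = 296.9010, v = 629.4·(+0.36318)/1.08380 + 245.2 = 456.1144
M2: Pc = R·M2+t = (+0.05980, +0.13130, +1.12317); u = 776.3·(+0.05980)/1.12317 + 305.7 = 347.0301, v = 629.4·(+0.13130)/1.12317 + 245.2 = 318.7784
M3: Pc = R·M3+t = (-0.15992, +0.07962, +1.22100); u = 776.3·(-0.15992)/1.22100 + 305.7 = 204.0274, v = 629.4·(+0.07962)/1.22100 + 245.2 = 286.2400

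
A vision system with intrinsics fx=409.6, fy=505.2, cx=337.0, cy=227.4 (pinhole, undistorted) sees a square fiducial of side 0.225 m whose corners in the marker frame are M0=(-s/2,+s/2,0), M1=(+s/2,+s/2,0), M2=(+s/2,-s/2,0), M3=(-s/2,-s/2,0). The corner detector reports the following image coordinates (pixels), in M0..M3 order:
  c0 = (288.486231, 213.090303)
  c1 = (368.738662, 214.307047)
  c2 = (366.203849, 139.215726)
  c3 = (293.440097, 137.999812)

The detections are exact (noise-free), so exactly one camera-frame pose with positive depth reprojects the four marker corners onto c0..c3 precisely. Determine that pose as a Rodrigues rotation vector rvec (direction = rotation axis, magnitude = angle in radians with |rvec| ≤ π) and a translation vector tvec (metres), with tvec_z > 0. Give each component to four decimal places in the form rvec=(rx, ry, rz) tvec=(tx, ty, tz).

Intrinsics K: fx=409.6, fy=505.2, cx=337.0, cy=227.4
Marker side s = 0.225 m; corners in marker frame (Z=0):
  M0 = (-0.1125, +0.1125, 0)
  M1 = (+0.1125, +0.1125, 0)
  M2 = (+0.1125, -0.1125, 0)
  M3 = (-0.1125, -0.1125, 0)
Detected image corners:
  c0 = (288.486231, 213.090303) px
  c1 = (368.738662, 214.307047) px
  c2 = (366.203849, 139.215726) px
  c3 = (293.440097, 137.999812) px
Planar DLT: solve 8×8 A·h = b for H (H[2,2]=1):
  H  [+341.52482 -148.54425 +329.27691]
  H  [+6.63813 +257.12559 +174.31668]
  H  [+0.00700 -0.43492 +1.00000]
B = K⁻¹H; ‖b₁‖=0.828135, ‖b₂‖=0.828135; λ = 2/(‖b₁‖+‖b₂‖) = 1.207533, sign → tz>0 ⇒ λ=+1.207533
r₁ = λ·B[:,0] = (+0.99989,+0.01206,+0.00845); r₂ = λ·B[:,1] = (-0.00583,+0.85097,-0.52517)
r₃ = r₁×r₂ = (-0.01352,+0.52507,+0.85095); SVD([r₁ r₂ r₃]) → R = UVᵀ:
  R  [+0.99989 -0.00583 -0.01352]
  R  [+0.01206 +0.85097 +0.52507]
  R  [+0.00845 -0.52517 +0.85095]
t = (-0.02277, -0.12688, +1.20753) m
tr R = 2.701818; θ = arccos((tr R − 1)/2) = 0.553083 rad = 31.689°
axis k = ((R−Rᵀ)₃₂, (R−Rᵀ)₁₃, (R−Rᵀ)₂₁) / (2 sinθ) = (-0.999636, -0.020913, +0.017032)
rvec = θ·k = (-0.552881, -0.011567, +0.009420)

rvec=(-0.5529, -0.0116, 0.0094) tvec=(-0.0228, -0.1269, 1.2075)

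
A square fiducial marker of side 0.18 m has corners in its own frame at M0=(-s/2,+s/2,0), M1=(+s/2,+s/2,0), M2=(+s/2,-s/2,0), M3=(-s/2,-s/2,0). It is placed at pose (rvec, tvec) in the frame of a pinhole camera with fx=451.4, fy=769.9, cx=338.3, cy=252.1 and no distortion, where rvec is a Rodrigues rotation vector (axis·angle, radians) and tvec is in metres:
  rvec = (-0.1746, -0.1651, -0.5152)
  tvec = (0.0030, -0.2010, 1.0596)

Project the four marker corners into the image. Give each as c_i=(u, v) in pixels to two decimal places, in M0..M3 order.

Intrinsics K: fx=451.4, fy=769.9, cx=338.3, cy=252.1
Marker side s = 0.18 m; corners in marker frame (Z=0):
  M0 = (-0.0900, +0.0900, 0)
  M1 = (+0.0900, +0.0900, 0)
  M2 = (+0.0900, -0.0900, 0)
  M3 = (-0.0900, -0.0900, 0)
rvec = (-0.1746, -0.1651, -0.5152), |rvec| = θ = 0.56848 rad = 32.572°
Rodrigues: sinθ=0.53836, 1−cosθ=0.15728; R = I + sinθ·[k]× + (1−cosθ)·[k]×²:
    [+0.85755 +0.50192 -0.11257]
    [-0.47387 +0.85598 +0.20674]
    [+0.20013 -0.12395 +0.97190]
t = (0.0030, -0.2010, 1.0596) m
M0: Pc = R·M0+t = (-0.02901, -0.08131, +1.03043); u = 451.4·(-0.02901)/1.03043 + 338.3 = 325.5931, v = 769.9·(-0.08131)/1.03043 + 252.1 = 191.3457
M1: Pc = R·M1+t = (+0.12535, -0.16661, +1.06646); u = 451.4·(+0.12535)/1.06646 + 338.3 = 391.3583, v = 769.9·(-0.16661)/1.06646 + 252.1 = 131.8207
M2: Pc = R·M2+t = (+0.03501, -0.32069, +1.08877); u = 451.4·(+0.03501)/1.08877 + 338.3 = 352.8137, v = 769.9·(-0.32069)/1.08877 + 252.1 = 25.3329
M3: Pc = R·M3+t = (-0.11935, -0.23539, +1.05274); u = 451.4·(-0.11935)/1.05274 + 338.3 = 287.1233, v = 769.9·(-0.23539)/1.05274 + 252.1 = 79.9525

c0=(325.59, 191.35) c1=(391.36, 131.82) c2=(352.81, 25.33) c3=(287.12, 79.95)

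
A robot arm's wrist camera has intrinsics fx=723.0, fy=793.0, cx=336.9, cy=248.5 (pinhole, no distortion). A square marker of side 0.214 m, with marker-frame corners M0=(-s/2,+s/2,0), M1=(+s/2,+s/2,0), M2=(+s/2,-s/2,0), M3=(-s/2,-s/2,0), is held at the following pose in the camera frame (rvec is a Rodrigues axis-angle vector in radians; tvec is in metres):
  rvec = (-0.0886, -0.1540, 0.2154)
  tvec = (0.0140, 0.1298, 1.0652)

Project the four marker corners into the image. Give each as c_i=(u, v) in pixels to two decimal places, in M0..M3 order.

Intrinsics K: fx=723.0, fy=793.0, cx=336.9, cy=248.5
Marker side s = 0.214 m; corners in marker frame (Z=0):
  M0 = (-0.1070, +0.1070, 0)
  M1 = (+0.1070, +0.1070, 0)
  M2 = (+0.1070, -0.1070, 0)
  M3 = (-0.1070, -0.1070, 0)
rvec = (-0.0886, -0.1540, 0.2154), |rvec| = θ = 0.27922 rad = 15.998°
Rodrigues: sinθ=0.27560, 1−cosθ=0.03873; R = I + sinθ·[k]× + (1−cosθ)·[k]×²:
    [+0.96517 -0.20583 -0.16149]
    [+0.21939 +0.97305 +0.07097]
    [+0.14253 -0.10393 +0.98432]
t = (0.0140, 0.1298, 1.0652) m
M0: Pc = R·M0+t = (-0.11130, +0.21044, +1.03883); u = 723.0·(-0.11130)/1.03883 + 336.9 = 259.4396, v = 793.0·(+0.21044)/1.03883 + 248.5 = 409.1428
M1: Pc = R·M1+t = (+0.09525, +0.25739, +1.06933); u = 723.0·(+0.09525)/1.06933 + 336.9 = 401.3002, v = 793.0·(+0.25739)/1.06933 + 248.5 = 439.3778
M2: Pc = R·M2+t = (+0.13930, +0.04916, +1.09157); u = 723.0·(+0.13930)/1.09157 + 336.9 = 429.1634, v = 793.0·(+0.04916)/1.09157 + 248.5 = 284.2122
M3: Pc = R·M3+t = (-0.06725, +0.00221, +1.06107); u = 723.0·(-0.06725)/1.06107 + 336.9 = 291.0774, v = 793.0·(+0.00221)/1.06107 + 248.5 = 250.1507

c0=(259.44, 409.14) c1=(401.30, 439.38) c2=(429.16, 284.21) c3=(291.08, 250.15)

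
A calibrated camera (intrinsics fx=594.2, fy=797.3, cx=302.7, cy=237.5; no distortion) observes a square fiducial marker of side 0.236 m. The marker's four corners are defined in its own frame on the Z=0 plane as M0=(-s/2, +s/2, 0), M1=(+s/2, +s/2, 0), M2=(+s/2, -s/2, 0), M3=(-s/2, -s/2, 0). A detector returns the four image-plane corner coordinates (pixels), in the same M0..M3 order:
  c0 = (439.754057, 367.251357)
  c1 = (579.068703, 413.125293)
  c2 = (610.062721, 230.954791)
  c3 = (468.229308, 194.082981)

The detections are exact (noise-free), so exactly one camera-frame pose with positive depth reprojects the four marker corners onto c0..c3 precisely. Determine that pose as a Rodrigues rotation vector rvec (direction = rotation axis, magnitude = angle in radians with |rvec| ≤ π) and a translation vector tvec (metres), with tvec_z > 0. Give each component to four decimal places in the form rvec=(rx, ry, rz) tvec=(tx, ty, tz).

Intrinsics K: fx=594.2, fy=797.3, cx=302.7, cy=237.5
Marker side s = 0.236 m; corners in marker frame (Z=0):
  M0 = (-0.1180, +0.1180, 0)
  M1 = (+0.1180, +0.1180, 0)
  M2 = (+0.1180, -0.1180, 0)
  M3 = (-0.1180, -0.1180, 0)
Detected image corners:
  c0 = (439.754057, 367.251357) px
  c1 = (579.068703, 413.125293) px
  c2 = (610.062721, 230.954791) px
  c3 = (468.229308, 194.082981) px
Planar DLT: solve 8×8 A·h = b for H (H[2,2]=1):
  H  [+479.52479 -110.61001 +522.39088]
  H  [+108.63484 +761.10082 +301.11781]
  H  [-0.22147 +0.02908 +1.00000]
B = K⁻¹H; ‖b₁‖=0.967485, ‖b₂‖=0.967485; λ = 2/(‖b₁‖+‖b₂‖) = 1.033608, sign → tz>0 ⇒ λ=+1.033608
r₁ = λ·B[:,0] = (+0.95074,+0.20902,-0.22891); r₂ = λ·B[:,1] = (-0.20772,+0.97773,+0.03005)
r₃ = r₁×r₂ = (+0.23009,+0.01897,+0.97298); SVD([r₁ r₂ r₃]) → R = UVᵀ:
  R  [+0.95074 -0.20772 +0.23009]
  R  [+0.20902 +0.97773 +0.01897]
  R  [-0.22891 +0.03005 +0.97298]
t = (+0.38215, +0.08247, +1.03361) m
tr R = 2.901454; θ = arccos((tr R − 1)/2) = 0.315224 rad = 18.061°
axis k = ((R−Rᵀ)₃₂, (R−Rᵀ)₁₃, (R−Rᵀ)₂₁) / (2 sinθ) = (+0.017871, +0.740253, +0.672091)
rvec = θ·k = (+0.005633, +0.233345, +0.211859)

rvec=(0.0056, 0.2333, 0.2119) tvec=(0.3822, 0.0825, 1.0336)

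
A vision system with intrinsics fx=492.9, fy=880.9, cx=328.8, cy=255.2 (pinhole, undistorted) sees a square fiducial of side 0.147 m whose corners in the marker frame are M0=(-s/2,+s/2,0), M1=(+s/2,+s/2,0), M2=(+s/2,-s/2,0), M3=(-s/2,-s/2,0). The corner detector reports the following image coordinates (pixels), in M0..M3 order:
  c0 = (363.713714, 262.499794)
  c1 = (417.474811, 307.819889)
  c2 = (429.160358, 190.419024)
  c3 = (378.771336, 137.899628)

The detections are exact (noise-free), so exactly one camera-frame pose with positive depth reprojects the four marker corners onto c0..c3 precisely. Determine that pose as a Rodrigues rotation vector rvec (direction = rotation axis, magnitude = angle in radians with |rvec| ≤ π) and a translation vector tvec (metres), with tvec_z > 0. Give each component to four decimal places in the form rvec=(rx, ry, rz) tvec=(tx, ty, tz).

Intrinsics K: fx=492.9, fy=880.9, cx=328.8, cy=255.2
Marker side s = 0.147 m; corners in marker frame (Z=0):
  M0 = (-0.0735, +0.0735, 0)
  M1 = (+0.0735, +0.0735, 0)
  M2 = (+0.0735, -0.0735, 0)
  M3 = (-0.0735, -0.0735, 0)
Detected image corners:
  c0 = (363.713714, 262.499794) px
  c1 = (417.474811, 307.819889) px
  c2 = (429.160358, 190.419024) px
  c3 = (378.771336, 137.899628) px
Planar DLT: solve 8×8 A·h = b for H (H[2,2]=1):
  H  [+563.76937 -211.65674 +398.44041]
  H  [+451.96236 +753.67916 +224.25296]
  H  [+0.52803 -0.30492 +1.00000]
B = K⁻¹H; ‖b₁‖=1.017365, ‖b₂‖=1.017365; λ = 2/(‖b₁‖+‖b₂‖) = 0.982932, sign → tz>0 ⇒ λ=+0.982932
r₁ = λ·B[:,0] = (+0.77804,+0.35395,+0.51901); r₂ = λ·B[:,1] = (-0.22215,+0.92780,-0.29972)
r₃ = r₁×r₂ = (-0.58763,+0.11789,+0.80050); SVD([r₁ r₂ r₃]) → R = UVᵀ:
  R  [+0.77804 -0.22215 -0.58763]
  R  [+0.35395 +0.92780 +0.11789]
  R  [+0.51901 -0.29972 +0.80050]
t = (+0.13888, -0.03453, +0.98293) m
tr R = 2.506339; θ = arccos((tr R − 1)/2) = 0.717929 rad = 41.134°
axis k = ((R−Rᵀ)₃₂, (R−Rᵀ)₁₃, (R−Rᵀ)₂₁) / (2 sinθ) = (-0.317414, -0.841135, +0.437882)
rvec = θ·k = (-0.227881, -0.603875, +0.314368)

rvec=(-0.2279, -0.6039, 0.3144) tvec=(0.1389, -0.0345, 0.9829)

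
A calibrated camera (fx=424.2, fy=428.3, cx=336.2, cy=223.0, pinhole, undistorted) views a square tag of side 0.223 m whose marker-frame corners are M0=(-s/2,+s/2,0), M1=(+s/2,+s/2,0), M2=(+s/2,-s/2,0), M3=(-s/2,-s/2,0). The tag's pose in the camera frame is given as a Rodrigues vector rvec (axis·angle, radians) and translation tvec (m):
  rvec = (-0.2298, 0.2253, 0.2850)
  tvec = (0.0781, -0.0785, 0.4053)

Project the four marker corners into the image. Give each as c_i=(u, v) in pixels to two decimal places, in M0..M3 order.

c0=(274.61, 220.58) c1=(513.38, 287.49) c2=(566.04, 56.83) c3=(343.19, 24.56)

Intrinsics K: fx=424.2, fy=428.3, cx=336.2, cy=223.0
Marker side s = 0.223 m; corners in marker frame (Z=0):
  M0 = (-0.1115, +0.1115, 0)
  M1 = (+0.1115, +0.1115, 0)
  M2 = (+0.1115, -0.1115, 0)
  M3 = (-0.1115, -0.1115, 0)
rvec = (-0.2298, 0.2253, 0.2850), |rvec| = θ = 0.42988 rad = 24.630°
Rodrigues: sinθ=0.41676, 1−cosθ=0.09098; R = I + sinθ·[k]× + (1−cosθ)·[k]×²:
    [+0.93502 -0.30179 +0.18618]
    [+0.25081 +0.93401 +0.25440]
    [-0.25067 -0.19117 +0.94901]
t = (0.0781, -0.0785, 0.4053) m
M0: Pc = R·M0+t = (-0.05980, -0.00232, +0.41193); u = 424.2·(-0.05980)/0.41193 + 336.2 = 274.6147, v = 428.3·(-0.00232)/0.41193 + 223.0 = 220.5841
M1: Pc = R·M1+t = (+0.14870, +0.05361, +0.35603); u = 424.2·(+0.14870)/0.35603 + 336.2 = 513.3751, v = 428.3·(+0.05361)/0.35603 + 223.0 = 287.4885
M2: Pc = R·M2+t = (+0.21600, -0.15468, +0.39867); u = 424.2·(+0.21600)/0.39867 + 336.2 = 566.0392, v = 428.3·(-0.15468)/0.39867 + 223.0 = 56.8261
M3: Pc = R·M3+t = (+0.00750, -0.21061, +0.45457); u = 424.2·(+0.00750)/0.45457 + 336.2 = 343.1949, v = 428.3·(-0.21061)/0.45457 + 223.0 = 24.5617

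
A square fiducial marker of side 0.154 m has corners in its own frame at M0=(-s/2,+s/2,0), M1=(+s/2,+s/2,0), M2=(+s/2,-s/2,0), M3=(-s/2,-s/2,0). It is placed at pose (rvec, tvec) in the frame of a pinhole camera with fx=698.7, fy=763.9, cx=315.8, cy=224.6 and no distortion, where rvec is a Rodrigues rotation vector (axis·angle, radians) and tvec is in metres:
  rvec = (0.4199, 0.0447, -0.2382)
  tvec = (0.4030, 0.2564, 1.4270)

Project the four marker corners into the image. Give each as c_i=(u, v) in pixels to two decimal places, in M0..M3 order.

c0=(481.11, 402.71) c1=(554.76, 386.63) c2=(546.87, 318.78) c3=(470.08, 336.25)

Intrinsics K: fx=698.7, fy=763.9, cx=315.8, cy=224.6
Marker side s = 0.154 m; corners in marker frame (Z=0):
  M0 = (-0.0770, +0.0770, 0)
  M1 = (+0.0770, +0.0770, 0)
  M2 = (+0.0770, -0.0770, 0)
  M3 = (-0.0770, -0.0770, 0)
rvec = (0.4199, 0.0447, -0.2382), |rvec| = θ = 0.48482 rad = 27.778°
Rodrigues: sinθ=0.46605, 1−cosθ=0.11524; R = I + sinθ·[k]× + (1−cosθ)·[k]×²:
    [+0.97120 +0.23818 -0.00607]
    [-0.21978 +0.88574 -0.40886]
    [-0.09201 +0.39842 +0.91258]
t = (0.4030, 0.2564, 1.4270) m
M0: Pc = R·M0+t = (+0.34656, +0.34152, +1.46476); u = 698.7·(+0.34656)/1.46476 + 315.8 = 481.1097, v = 763.9·(+0.34152)/1.46476 + 224.6 = 402.7111
M1: Pc = R·M1+t = (+0.49612, +0.30768, +1.45059); u = 698.7·(+0.49612)/1.45059 + 315.8 = 554.7647, v = 763.9·(+0.30768)/1.45059 + 224.6 = 386.6275
M2: Pc = R·M2+t = (+0.45944, +0.17128, +1.38924); u = 698.7·(+0.45944)/1.38924 + 315.8 = 546.8712, v = 763.9·(+0.17128)/1.38924 + 224.6 = 318.7793
M3: Pc = R·M3+t = (+0.30988, +0.20512, +1.40341); u = 698.7·(+0.30988)/1.40341 + 315.8 = 470.0757, v = 763.9·(+0.20512)/1.40341 + 224.6 = 336.2511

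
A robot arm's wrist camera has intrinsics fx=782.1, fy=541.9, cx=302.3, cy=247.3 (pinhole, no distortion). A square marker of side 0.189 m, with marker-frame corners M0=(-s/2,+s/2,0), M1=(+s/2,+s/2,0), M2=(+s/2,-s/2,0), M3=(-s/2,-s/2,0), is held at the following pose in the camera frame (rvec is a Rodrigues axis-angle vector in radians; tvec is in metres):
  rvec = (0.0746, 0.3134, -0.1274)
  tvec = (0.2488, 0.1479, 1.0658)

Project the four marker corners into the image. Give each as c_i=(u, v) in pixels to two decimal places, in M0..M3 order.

Intrinsics K: fx=782.1, fy=541.9, cx=302.3, cy=247.3
Marker side s = 0.189 m; corners in marker frame (Z=0):
  M0 = (-0.0945, +0.0945, 0)
  M1 = (+0.0945, +0.0945, 0)
  M2 = (+0.0945, -0.0945, 0)
  M3 = (-0.0945, -0.0945, 0)
rvec = (0.0746, 0.3134, -0.1274), |rvec| = θ = 0.34643 rad = 19.849°
Rodrigues: sinθ=0.33954, 1−cosθ=0.05941; R = I + sinθ·[k]× + (1−cosθ)·[k]×²:
    [+0.94334 +0.13644 +0.30246]
    [-0.11329 +0.98921 -0.09288]
    [-0.31187 +0.05335 +0.94862]
t = (0.2488, 0.1479, 1.0658) m
M0: Pc = R·M0+t = (+0.17255, +0.25209, +1.10031); u = 782.1·(+0.17255)/1.10031 + 302.3 = 424.9463, v = 541.9·(+0.25209)/1.10031 + 247.3 = 371.4516
M1: Pc = R·M1+t = (+0.35084, +0.23067, +1.04137); u = 782.1·(+0.35084)/1.04137 + 302.3 = 565.7912, v = 541.9·(+0.23067)/1.04137 + 247.3 = 367.3365
M2: Pc = R·M2+t = (+0.32505, +0.04371, +1.03129); u = 782.1·(+0.32505)/1.03129 + 302.3 = 548.8112, v = 541.9·(+0.04371)/1.03129 + 247.3 = 270.2696
M3: Pc = R·M3+t = (+0.14676, +0.06513, +1.09023); u = 782.1·(+0.14676)/1.09023 + 302.3 = 407.5816, v = 541.9·(+0.06513)/1.09023 + 247.3 = 279.6709

c0=(424.95, 371.45) c1=(565.79, 367.34) c2=(548.81, 270.27) c3=(407.58, 279.67)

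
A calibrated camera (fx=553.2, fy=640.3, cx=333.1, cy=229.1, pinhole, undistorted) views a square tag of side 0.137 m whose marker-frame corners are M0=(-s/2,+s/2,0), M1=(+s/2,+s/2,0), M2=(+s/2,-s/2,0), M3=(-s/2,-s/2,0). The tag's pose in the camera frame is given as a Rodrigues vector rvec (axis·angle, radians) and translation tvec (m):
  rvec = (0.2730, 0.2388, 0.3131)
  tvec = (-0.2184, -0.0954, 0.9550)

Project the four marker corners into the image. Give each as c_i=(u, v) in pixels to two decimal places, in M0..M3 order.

Intrinsics K: fx=553.2, fy=640.3, cx=333.1, cy=229.1
Marker side s = 0.137 m; corners in marker frame (Z=0):
  M0 = (-0.0685, +0.0685, 0)
  M1 = (+0.0685, +0.0685, 0)
  M2 = (+0.0685, -0.0685, 0)
  M3 = (-0.0685, -0.0685, 0)
rvec = (0.2730, 0.2388, 0.3131), |rvec| = θ = 0.47915 rad = 27.453°
Rodrigues: sinθ=0.46103, 1−cosθ=0.11261; R = I + sinθ·[k]× + (1−cosθ)·[k]×²:
    [+0.92394 -0.26928 +0.27169]
    [+0.33323 +0.91536 -0.22600]
    [-0.18784 +0.29935 +0.93547]
t = (-0.2184, -0.0954, 0.9550) m
M0: Pc = R·M0+t = (-0.30014, -0.05552, +0.98837); u = 553.2·(-0.30014)/0.98837 + 333.1 = 165.1116, v = 640.3·(-0.05552)/0.98837 + 229.1 = 193.1294
M1: Pc = R·M1+t = (-0.17356, -0.00987, +0.96264); u = 553.2·(-0.17356)/0.96264 + 333.1 = 233.3628, v = 640.3·(-0.00987)/0.96264 + 229.1 = 222.5340
M2: Pc = R·M2+t = (-0.13666, -0.13528, +0.92163); u = 553.2·(-0.13666)/0.92163 + 333.1 = 251.0683, v = 640.3·(-0.13528)/0.92163 + 229.1 = 135.1175
M3: Pc = R·M3+t = (-0.26324, -0.18093, +0.94736); u = 553.2·(-0.26324)/0.94736 + 333.1 = 179.3817, v = 640.3·(-0.18093)/0.94736 + 229.1 = 106.8146

c0=(165.11, 193.13) c1=(233.36, 222.53) c2=(251.07, 135.12) c3=(179.38, 106.81)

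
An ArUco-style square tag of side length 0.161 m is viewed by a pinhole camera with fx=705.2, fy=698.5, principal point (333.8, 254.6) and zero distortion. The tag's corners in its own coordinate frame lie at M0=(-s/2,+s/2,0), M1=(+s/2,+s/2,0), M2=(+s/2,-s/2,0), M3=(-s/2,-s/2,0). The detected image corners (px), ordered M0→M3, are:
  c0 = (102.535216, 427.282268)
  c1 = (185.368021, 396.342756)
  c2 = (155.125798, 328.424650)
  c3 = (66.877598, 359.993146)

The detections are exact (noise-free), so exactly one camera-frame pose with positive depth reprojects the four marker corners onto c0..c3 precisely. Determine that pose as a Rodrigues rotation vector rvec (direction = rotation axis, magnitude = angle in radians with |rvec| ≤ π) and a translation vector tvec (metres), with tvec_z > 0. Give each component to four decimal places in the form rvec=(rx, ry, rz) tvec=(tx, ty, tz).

rvec=(0.4487, -0.2144, -0.3051) tvec=(-0.3764, 0.2297, 1.2916)

Intrinsics K: fx=705.2, fy=698.5, cx=333.8, cy=254.6
Marker side s = 0.161 m; corners in marker frame (Z=0):
  M0 = (-0.0805, +0.0805, 0)
  M1 = (+0.0805, +0.0805, 0)
  M2 = (+0.0805, -0.0805, 0)
  M3 = (-0.0805, -0.0805, 0)
Detected image corners:
  c0 = (102.535216, 427.282268) px
  c1 = (185.368021, 396.342756) px
  c2 = (155.125798, 328.424650) px
  c3 = (66.877598, 359.993146) px
Planar DLT: solve 8×8 A·h = b for H (H[2,2]=1):
  H  [+544.24772 +249.47294 +128.30678]
  H  [-154.28080 +553.22887 +378.83793]
  H  [+0.10526 +0.35267 +1.00000]
B = K⁻¹H; ‖b₁‖=0.774263, ‖b₂‖=0.774263; λ = 2/(‖b₁‖+‖b₂‖) = 1.291550, sign → tz>0 ⇒ λ=+1.291550
r₁ = λ·B[:,0] = (+0.93242,-0.33482,+0.13594); r₂ = λ·B[:,1] = (+0.24130,+0.85691,+0.45549)
r₃ = r₁×r₂ = (-0.26900,-0.39191,+0.87980); SVD([r₁ r₂ r₃]) → R = UVᵀ:
  R  [+0.93242 +0.24130 -0.26900]
  R  [-0.33482 +0.85691 -0.39191]
  R  [+0.13594 +0.45549 +0.87980]
t = (-0.37635, +0.22972, +1.29155) m
tr R = 2.669135; θ = arccos((tr R − 1)/2) = 0.583449 rad = 33.429°
axis k = ((R−Rᵀ)₃₂, (R−Rᵀ)₁₃, (R−Rᵀ)₂₁) / (2 sinθ) = (+0.769102, -0.367526, -0.522883)
rvec = θ·k = (+0.448732, -0.214433, -0.305076)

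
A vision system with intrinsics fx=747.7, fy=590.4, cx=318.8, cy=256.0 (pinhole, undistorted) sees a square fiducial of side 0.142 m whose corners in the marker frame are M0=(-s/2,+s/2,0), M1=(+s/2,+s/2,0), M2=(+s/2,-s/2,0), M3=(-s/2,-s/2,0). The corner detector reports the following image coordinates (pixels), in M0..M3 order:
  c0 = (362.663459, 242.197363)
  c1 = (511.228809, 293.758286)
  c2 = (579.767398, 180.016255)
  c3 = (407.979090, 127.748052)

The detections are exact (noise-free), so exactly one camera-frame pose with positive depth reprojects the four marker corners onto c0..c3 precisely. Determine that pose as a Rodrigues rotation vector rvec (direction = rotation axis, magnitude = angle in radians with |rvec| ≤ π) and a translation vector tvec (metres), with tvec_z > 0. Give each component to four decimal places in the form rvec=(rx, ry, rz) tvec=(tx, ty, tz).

Intrinsics K: fx=747.7, fy=590.4, cx=318.8, cy=256.0
Marker side s = 0.142 m; corners in marker frame (Z=0):
  M0 = (-0.0710, +0.0710, 0)
  M1 = (+0.0710, +0.0710, 0)
  M2 = (+0.0710, -0.0710, 0)
  M3 = (-0.0710, -0.0710, 0)
Detected image corners:
  c0 = (362.663459, 242.197363) px
  c1 = (511.228809, 293.758286) px
  c2 = (579.767398, 180.016255) px
  c3 = (407.979090, 127.748052) px
Planar DLT: solve 8×8 A·h = b for H (H[2,2]=1):
  H  [+954.19763 +16.46510 +461.54629]
  H  [+289.01320 +991.75468 +213.87616]
  H  [-0.36232 +0.89224 +1.00000]
B = K⁻¹H; ‖b₁‖=1.611271, ‖b₂‖=1.611271; λ = 2/(‖b₁‖+‖b₂‖) = 0.620628, sign → tz>0 ⇒ λ=+0.620628
r₁ = λ·B[:,0] = (+0.88791,+0.40131,-0.22487); r₂ = λ·B[:,1] = (-0.22244,+0.80242,+0.55375)
r₃ = r₁×r₂ = (+0.40267,-0.44166,+0.80175); SVD([r₁ r₂ r₃]) → R = UVᵀ:
  R  [+0.88791 -0.22244 +0.40267]
  R  [+0.40131 +0.80242 -0.44166]
  R  [-0.22487 +0.55375 +0.80175]
t = (+0.11849, -0.04428, +0.62063) m
tr R = 2.492079; θ = arccos((tr R − 1)/2) = 0.728702 rad = 41.752°
axis k = ((R−Rᵀ)₃₂, (R−Rᵀ)₁₃, (R−Rᵀ)₂₁) / (2 sinθ) = (+0.747414, +0.471190, +0.468351)
rvec = θ·k = (+0.544642, +0.343357, +0.341288)

rvec=(0.5446, 0.3434, 0.3413) tvec=(0.1185, -0.0443, 0.6206)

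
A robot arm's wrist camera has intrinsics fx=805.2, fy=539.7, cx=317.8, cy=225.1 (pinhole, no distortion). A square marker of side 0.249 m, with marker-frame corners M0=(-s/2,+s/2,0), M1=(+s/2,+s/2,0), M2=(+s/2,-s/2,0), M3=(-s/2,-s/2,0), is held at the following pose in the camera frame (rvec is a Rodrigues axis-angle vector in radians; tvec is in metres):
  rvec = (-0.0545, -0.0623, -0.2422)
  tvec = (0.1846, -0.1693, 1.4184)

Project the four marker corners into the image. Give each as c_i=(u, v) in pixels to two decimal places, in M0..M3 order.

Intrinsics K: fx=805.2, fy=539.7, cx=317.8, cy=225.1
Marker side s = 0.249 m; corners in marker frame (Z=0):
  M0 = (-0.1245, +0.1245, 0)
  M1 = (+0.1245, +0.1245, 0)
  M2 = (+0.1245, -0.1245, 0)
  M3 = (-0.1245, -0.1245, 0)
rvec = (-0.0545, -0.0623, -0.2422), |rvec| = θ = 0.25595 rad = 14.665°
Rodrigues: sinθ=0.25317, 1−cosθ=0.03258; R = I + sinθ·[k]× + (1−cosθ)·[k]×²:
    [+0.96890 +0.24125 -0.05506]
    [-0.23788 +0.96935 +0.06141]
    [+0.06819 -0.04640 +0.99659]
t = (0.1846, -0.1693, 1.4184) m
M0: Pc = R·M0+t = (+0.09401, -0.01900, +1.40413); u = 805.2·(+0.09401)/1.40413 + 317.8 = 371.7088, v = 539.7·(-0.01900)/1.40413 + 225.1 = 217.7970
M1: Pc = R·M1+t = (+0.33526, -0.07823, +1.42111); u = 805.2·(+0.33526)/1.42111 + 317.8 = 507.7601, v = 539.7·(-0.07823)/1.42111 + 225.1 = 195.3899
M2: Pc = R·M2+t = (+0.27519, -0.31960, +1.43267); u = 805.2·(+0.27519)/1.43267 + 317.8 = 472.4659, v = 539.7·(-0.31960)/1.43267 + 225.1 = 104.7035
M3: Pc = R·M3+t = (+0.03394, -0.26037, +1.41569); u = 805.2·(+0.03394)/1.41569 + 317.8 = 337.1018, v = 539.7·(-0.26037)/1.41569 + 225.1 = 125.8401

c0=(371.71, 217.80) c1=(507.76, 195.39) c2=(472.47, 104.70) c3=(337.10, 125.84)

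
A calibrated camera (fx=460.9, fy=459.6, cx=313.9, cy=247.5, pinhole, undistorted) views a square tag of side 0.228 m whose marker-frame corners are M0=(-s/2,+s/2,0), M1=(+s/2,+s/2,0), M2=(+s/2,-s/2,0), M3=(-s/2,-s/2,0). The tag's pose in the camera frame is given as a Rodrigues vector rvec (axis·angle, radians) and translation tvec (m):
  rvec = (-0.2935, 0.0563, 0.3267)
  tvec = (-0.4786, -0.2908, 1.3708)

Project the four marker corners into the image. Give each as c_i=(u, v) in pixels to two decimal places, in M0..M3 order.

Intrinsics K: fx=460.9, fy=459.6, cx=313.9, cy=247.5
Marker side s = 0.228 m; corners in marker frame (Z=0):
  M0 = (-0.1140, +0.1140, 0)
  M1 = (+0.1140, +0.1140, 0)
  M2 = (+0.1140, -0.1140, 0)
  M3 = (-0.1140, -0.1140, 0)
rvec = (-0.2935, 0.0563, 0.3267), |rvec| = θ = 0.44277 rad = 25.369°
Rodrigues: sinθ=0.42844, 1−cosθ=0.09643; R = I + sinθ·[k]× + (1−cosθ)·[k]×²:
    [+0.94594 -0.32426 +0.00731]
    [+0.30800 +0.90513 +0.29305]
    [-0.10164 -0.27496 +0.95607]
t = (-0.4786, -0.2908, 1.3708) m
M0: Pc = R·M0+t = (-0.62340, -0.22273, +1.35104); u = 460.9·(-0.62340)/1.35104 + 313.9 = 101.2299, v = 459.6·(-0.22273)/1.35104 + 247.5 = 171.7321
M1: Pc = R·M1+t = (-0.40773, -0.15250, +1.32787); u = 460.9·(-0.40773)/1.32787 + 313.9 = 172.3784, v = 459.6·(-0.15250)/1.32787 + 247.5 = 194.7157
M2: Pc = R·M2+t = (-0.33380, -0.35887, +1.39056); u = 460.9·(-0.33380)/1.39056 + 313.9 = 203.2629, v = 459.6·(-0.35887)/1.39056 + 247.5 = 128.8873
M3: Pc = R·M3+t = (-0.54947, -0.42910, +1.41373); u = 460.9·(-0.54947)/1.41373 + 313.9 = 134.7631, v = 459.6·(-0.42910)/1.41373 + 247.5 = 108.0020

c0=(101.23, 171.73) c1=(172.38, 194.72) c2=(203.26, 128.89) c3=(134.76, 108.00)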